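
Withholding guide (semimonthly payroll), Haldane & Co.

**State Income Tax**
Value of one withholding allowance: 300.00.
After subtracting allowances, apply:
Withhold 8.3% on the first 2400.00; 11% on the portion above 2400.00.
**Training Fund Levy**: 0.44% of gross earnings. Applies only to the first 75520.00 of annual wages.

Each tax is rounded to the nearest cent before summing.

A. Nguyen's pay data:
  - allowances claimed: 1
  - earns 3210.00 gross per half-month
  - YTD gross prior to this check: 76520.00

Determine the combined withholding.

255.30

State Income Tax: taxable = 3210.00 − 1×300.00 = 2910.00
  199.20 + 11% × (2910.00 − 2400.00) = 199.20 + 11% × 510.00 = 255.30
Training Fund Levy: YTD 76520.00 ≥ cap 75520.00 → 0.00
Total: 255.30 + 0.00 = 255.30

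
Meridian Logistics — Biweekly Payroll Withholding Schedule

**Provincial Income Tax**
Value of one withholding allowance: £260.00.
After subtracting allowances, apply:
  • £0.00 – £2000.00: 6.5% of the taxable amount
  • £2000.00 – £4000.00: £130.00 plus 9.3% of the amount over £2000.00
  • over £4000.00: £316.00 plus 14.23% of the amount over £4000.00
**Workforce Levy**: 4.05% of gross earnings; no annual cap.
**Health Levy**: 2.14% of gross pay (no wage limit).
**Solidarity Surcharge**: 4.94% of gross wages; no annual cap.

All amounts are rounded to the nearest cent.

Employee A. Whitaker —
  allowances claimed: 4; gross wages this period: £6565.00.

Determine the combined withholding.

Provincial Income Tax: taxable = £6565.00 − 4×£260.00 = £5525.00
  £316.00 + 14.23% × (£5525.00 − £4000.00) = £316.00 + 14.23% × £1525.00 = £533.01
Workforce Levy: 4.05% × £6565.00 = £265.88
Health Levy: 2.14% × £6565.00 = £140.49
Solidarity Surcharge: 4.94% × £6565.00 = £324.31
Total: £533.01 + £265.88 + £140.49 + £324.31 = £1263.69

£1263.69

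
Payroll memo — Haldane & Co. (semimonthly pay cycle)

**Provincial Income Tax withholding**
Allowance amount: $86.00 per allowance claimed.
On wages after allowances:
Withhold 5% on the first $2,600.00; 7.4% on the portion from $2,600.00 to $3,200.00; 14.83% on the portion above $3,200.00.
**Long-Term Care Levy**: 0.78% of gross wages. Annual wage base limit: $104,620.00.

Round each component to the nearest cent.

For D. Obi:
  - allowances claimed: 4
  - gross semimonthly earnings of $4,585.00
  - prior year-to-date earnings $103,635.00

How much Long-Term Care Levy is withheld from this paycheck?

$7.68

Long-Term Care Levy: cap $104,620.00 − YTD $103,635.00 = $985.00 subject; 0.78% × $985.00 = $7.68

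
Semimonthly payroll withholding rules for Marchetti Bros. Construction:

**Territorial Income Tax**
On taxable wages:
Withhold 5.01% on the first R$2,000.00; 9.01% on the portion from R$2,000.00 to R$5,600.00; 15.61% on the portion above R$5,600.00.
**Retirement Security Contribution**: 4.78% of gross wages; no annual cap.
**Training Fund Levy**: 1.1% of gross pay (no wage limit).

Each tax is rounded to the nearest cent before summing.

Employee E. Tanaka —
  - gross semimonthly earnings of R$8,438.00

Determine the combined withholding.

Territorial Income Tax: taxable = R$8,438.00
  R$424.56 + 15.61% × (R$8,438.00 − R$5,600.00) = R$424.56 + 15.61% × R$2,838.00 = R$867.57
Retirement Security Contribution: 4.78% × R$8,438.00 = R$403.34
Training Fund Levy: 1.1% × R$8,438.00 = R$92.82
Total: R$867.57 + R$403.34 + R$92.82 = R$1,363.73

R$1,363.73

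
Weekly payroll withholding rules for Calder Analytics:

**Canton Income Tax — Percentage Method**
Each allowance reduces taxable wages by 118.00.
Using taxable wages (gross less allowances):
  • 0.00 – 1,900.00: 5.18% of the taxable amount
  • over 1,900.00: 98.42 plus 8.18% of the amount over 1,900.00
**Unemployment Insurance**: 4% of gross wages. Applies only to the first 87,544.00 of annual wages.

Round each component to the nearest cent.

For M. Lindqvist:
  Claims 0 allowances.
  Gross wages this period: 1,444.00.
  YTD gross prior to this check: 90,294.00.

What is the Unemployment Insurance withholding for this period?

0.00

Unemployment Insurance: YTD 90,294.00 ≥ cap 87,544.00 → 0.00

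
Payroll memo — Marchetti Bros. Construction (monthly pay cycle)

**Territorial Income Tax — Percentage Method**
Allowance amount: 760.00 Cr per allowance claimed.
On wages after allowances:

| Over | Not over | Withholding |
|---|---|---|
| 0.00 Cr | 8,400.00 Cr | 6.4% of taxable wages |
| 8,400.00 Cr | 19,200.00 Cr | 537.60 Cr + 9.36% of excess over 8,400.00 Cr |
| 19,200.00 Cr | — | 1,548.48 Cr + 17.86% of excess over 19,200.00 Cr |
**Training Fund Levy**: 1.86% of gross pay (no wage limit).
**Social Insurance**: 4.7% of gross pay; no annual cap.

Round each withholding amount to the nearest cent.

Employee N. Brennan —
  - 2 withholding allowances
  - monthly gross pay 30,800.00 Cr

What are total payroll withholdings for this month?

5,369.25 Cr

Territorial Income Tax: taxable = 30,800.00 Cr − 2×760.00 Cr = 29,280.00 Cr
  1,548.48 Cr + 17.86% × (29,280.00 Cr − 19,200.00 Cr) = 1,548.48 Cr + 17.86% × 10,080.00 Cr = 3,348.77 Cr
Training Fund Levy: 1.86% × 30,800.00 Cr = 572.88 Cr
Social Insurance: 4.7% × 30,800.00 Cr = 1,447.60 Cr
Total: 3,348.77 Cr + 572.88 Cr + 1,447.60 Cr = 5,369.25 Cr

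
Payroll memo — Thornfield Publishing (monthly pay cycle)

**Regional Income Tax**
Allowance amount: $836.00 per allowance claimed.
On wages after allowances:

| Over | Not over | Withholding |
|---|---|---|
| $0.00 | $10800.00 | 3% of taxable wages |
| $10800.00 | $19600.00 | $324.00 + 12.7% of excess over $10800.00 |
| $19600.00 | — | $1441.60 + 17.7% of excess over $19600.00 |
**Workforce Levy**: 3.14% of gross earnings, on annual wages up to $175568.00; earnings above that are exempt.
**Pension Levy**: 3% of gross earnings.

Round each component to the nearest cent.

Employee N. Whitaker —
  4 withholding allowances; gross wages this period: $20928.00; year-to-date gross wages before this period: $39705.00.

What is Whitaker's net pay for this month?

Regional Income Tax: taxable = $20928.00 − 4×$836.00 = $17584.00
  $324.00 + 12.7% × ($17584.00 − $10800.00) = $324.00 + 12.7% × $6784.00 = $1185.57
Workforce Levy: 3.14% × $20928.00 = $657.14
Pension Levy: 3% × $20928.00 = $627.84
Total withheld: $1185.57 + $657.14 + $627.84 = $2470.55
Net pay: $20928.00 − $2470.55 = $18457.45

$18457.45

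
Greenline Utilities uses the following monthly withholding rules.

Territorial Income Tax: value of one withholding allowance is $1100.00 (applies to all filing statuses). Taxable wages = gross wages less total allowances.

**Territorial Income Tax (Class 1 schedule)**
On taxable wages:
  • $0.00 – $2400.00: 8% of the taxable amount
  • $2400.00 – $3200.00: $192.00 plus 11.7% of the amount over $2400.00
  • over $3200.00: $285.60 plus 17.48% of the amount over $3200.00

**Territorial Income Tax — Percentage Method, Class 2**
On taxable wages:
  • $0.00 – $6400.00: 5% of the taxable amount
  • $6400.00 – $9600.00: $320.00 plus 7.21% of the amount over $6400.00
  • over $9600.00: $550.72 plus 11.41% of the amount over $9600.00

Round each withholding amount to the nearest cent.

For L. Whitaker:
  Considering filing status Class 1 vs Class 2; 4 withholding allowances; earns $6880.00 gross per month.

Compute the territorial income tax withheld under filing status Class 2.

Territorial Income Tax (Class 2): taxable = $6880.00 − 4×$1100.00 = $2480.00
  5% × $2480.00 = $124.00

$124.00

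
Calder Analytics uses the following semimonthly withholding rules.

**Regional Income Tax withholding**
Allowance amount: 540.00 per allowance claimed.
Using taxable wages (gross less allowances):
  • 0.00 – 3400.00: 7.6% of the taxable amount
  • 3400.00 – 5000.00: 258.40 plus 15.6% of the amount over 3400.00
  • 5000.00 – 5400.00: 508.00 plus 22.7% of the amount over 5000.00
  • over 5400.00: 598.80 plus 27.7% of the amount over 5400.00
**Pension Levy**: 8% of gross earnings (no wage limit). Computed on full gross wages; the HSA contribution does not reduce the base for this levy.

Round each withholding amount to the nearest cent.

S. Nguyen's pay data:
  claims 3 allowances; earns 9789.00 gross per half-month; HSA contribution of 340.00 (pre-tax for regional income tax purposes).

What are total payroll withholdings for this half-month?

Regional Income Tax: taxable = 9789.00 − 340.00 − 3×540.00 = 7829.00
  598.80 + 27.7% × (7829.00 − 5400.00) = 598.80 + 27.7% × 2429.00 = 1271.63
Pension Levy: 8% × 9789.00 = 783.12
Total: 1271.63 + 783.12 = 2054.75

2054.75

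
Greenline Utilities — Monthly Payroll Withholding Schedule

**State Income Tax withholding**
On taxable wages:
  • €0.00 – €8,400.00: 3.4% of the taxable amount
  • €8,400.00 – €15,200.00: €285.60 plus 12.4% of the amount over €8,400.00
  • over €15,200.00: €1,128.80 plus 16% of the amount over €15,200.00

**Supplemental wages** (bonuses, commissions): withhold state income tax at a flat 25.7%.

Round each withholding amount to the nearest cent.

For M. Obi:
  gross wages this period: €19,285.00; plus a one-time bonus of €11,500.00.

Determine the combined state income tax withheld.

€4,737.90

State Income Tax: taxable = €19,285.00
  €1,128.80 + 16% × (€19,285.00 − €15,200.00) = €1,128.80 + 16% × €4,085.00 = €1,782.40
Supplemental (25.7% flat on bonus): 25.7% × €11,500.00 = €2,955.50
Total state income tax: €1,782.40 + €2,955.50 = €4,737.90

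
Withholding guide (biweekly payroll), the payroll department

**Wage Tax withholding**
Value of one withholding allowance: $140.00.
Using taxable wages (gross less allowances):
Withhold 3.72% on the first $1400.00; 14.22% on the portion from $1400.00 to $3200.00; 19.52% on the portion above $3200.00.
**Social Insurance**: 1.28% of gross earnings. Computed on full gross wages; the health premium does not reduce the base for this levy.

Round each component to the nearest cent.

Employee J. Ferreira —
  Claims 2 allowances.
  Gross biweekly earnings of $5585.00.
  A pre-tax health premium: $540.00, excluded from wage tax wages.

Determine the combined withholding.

$685.02

Wage Tax: taxable = $5585.00 − $540.00 − 2×$140.00 = $4765.00
  $308.04 + 19.52% × ($4765.00 − $3200.00) = $308.04 + 19.52% × $1565.00 = $613.53
Social Insurance: 1.28% × $5585.00 = $71.49
Total: $613.53 + $71.49 = $685.02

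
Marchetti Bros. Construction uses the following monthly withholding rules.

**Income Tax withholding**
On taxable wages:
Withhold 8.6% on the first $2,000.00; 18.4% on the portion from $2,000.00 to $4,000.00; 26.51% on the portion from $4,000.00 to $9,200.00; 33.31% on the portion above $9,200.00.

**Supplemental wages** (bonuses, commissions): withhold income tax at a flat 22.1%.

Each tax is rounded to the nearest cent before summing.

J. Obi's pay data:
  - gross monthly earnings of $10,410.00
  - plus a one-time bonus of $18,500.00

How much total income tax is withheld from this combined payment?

$6,410.07

Income Tax: taxable = $10,410.00
  $1,918.52 + 33.31% × ($10,410.00 − $9,200.00) = $1,918.52 + 33.31% × $1,210.00 = $2,321.57
Supplemental (22.1% flat on bonus): 22.1% × $18,500.00 = $4,088.50
Total income tax: $2,321.57 + $4,088.50 = $6,410.07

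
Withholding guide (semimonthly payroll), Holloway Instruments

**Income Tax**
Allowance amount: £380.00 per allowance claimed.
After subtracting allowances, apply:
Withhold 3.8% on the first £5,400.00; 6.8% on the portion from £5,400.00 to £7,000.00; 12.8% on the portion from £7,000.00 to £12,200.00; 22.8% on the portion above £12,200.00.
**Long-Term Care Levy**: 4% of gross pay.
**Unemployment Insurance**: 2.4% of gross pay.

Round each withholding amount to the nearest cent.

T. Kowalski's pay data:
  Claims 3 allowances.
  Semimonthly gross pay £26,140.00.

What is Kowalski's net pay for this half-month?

£20,569.04

Income Tax: taxable = £26,140.00 − 3×£380.00 = £25,000.00
  £979.60 + 22.8% × (£25,000.00 − £12,200.00) = £979.60 + 22.8% × £12,800.00 = £3,898.00
Long-Term Care Levy: 4% × £26,140.00 = £1,045.60
Unemployment Insurance: 2.4% × £26,140.00 = £627.36
Total withheld: £3,898.00 + £1,045.60 + £627.36 = £5,570.96
Net pay: £26,140.00 − £5,570.96 = £20,569.04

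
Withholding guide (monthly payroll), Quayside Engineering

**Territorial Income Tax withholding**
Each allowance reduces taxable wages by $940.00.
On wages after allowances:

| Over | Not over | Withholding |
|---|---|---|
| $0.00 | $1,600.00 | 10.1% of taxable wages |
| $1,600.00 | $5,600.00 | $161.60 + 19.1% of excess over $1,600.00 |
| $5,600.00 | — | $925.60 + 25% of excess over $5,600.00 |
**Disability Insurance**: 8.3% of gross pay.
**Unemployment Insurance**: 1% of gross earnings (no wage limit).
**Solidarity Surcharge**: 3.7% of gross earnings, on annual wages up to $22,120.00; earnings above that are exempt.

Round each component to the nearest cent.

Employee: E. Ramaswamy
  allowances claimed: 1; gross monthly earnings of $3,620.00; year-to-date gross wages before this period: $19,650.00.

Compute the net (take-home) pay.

$2,824.07

Territorial Income Tax: taxable = $3,620.00 − 1×$940.00 = $2,680.00
  $161.60 + 19.1% × ($2,680.00 − $1,600.00) = $161.60 + 19.1% × $1,080.00 = $367.88
Disability Insurance: 8.3% × $3,620.00 = $300.46
Unemployment Insurance: 1% × $3,620.00 = $36.20
Solidarity Surcharge: cap $22,120.00 − YTD $19,650.00 = $2,470.00 subject; 3.7% × $2,470.00 = $91.39
Total withheld: $367.88 + $300.46 + $36.20 + $91.39 = $795.93
Net pay: $3,620.00 − $795.93 = $2,824.07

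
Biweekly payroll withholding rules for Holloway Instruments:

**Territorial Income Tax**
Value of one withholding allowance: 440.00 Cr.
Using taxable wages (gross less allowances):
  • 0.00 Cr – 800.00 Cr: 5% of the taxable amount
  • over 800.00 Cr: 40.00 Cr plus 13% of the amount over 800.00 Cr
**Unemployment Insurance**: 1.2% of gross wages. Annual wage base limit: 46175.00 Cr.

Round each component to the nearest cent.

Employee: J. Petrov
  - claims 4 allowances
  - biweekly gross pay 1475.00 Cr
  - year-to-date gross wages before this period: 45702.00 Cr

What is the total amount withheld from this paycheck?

5.68 Cr

Territorial Income Tax: taxable = 1475.00 Cr − 4×440.00 Cr = -285.00 Cr
  Taxable ≤ 0 → 0.00 Cr
Unemployment Insurance: cap 46175.00 Cr − YTD 45702.00 Cr = 473.00 Cr subject; 1.2% × 473.00 Cr = 5.68 Cr
Total: 0.00 Cr + 5.68 Cr = 5.68 Cr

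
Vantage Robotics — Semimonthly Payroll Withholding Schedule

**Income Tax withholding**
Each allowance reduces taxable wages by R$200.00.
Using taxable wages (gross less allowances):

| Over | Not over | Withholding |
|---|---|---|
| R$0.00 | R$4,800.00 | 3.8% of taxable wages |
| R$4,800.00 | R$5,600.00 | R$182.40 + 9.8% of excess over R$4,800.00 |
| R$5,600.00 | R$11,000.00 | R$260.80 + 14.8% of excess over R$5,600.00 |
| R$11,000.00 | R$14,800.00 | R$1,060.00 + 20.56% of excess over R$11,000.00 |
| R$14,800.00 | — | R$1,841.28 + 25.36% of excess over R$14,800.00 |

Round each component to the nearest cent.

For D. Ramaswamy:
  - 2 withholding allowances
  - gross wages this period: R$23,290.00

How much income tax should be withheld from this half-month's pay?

R$3,892.90

Income Tax: taxable = R$23,290.00 − 2×R$200.00 = R$22,890.00
  R$1,841.28 + 25.36% × (R$22,890.00 − R$14,800.00) = R$1,841.28 + 25.36% × R$8,090.00 = R$3,892.90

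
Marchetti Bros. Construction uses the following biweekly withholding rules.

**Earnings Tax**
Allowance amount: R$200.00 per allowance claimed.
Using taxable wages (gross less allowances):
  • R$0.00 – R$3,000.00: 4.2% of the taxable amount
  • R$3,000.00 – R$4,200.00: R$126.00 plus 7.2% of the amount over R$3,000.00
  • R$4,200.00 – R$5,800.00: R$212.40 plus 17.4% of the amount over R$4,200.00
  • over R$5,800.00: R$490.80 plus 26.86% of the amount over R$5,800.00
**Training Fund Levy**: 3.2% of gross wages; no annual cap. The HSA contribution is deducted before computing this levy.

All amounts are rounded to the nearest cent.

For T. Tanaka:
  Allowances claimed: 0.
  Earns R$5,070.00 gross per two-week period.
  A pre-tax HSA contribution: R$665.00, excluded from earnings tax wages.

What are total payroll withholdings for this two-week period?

Earnings Tax: taxable = R$5,070.00 − R$665.00 = R$4,405.00
  R$212.40 + 17.4% × (R$4,405.00 − R$4,200.00) = R$212.40 + 17.4% × R$205.00 = R$248.07
Training Fund Levy: 3.2% × R$4,405.00 = R$140.96
Total: R$248.07 + R$140.96 = R$389.03

R$389.03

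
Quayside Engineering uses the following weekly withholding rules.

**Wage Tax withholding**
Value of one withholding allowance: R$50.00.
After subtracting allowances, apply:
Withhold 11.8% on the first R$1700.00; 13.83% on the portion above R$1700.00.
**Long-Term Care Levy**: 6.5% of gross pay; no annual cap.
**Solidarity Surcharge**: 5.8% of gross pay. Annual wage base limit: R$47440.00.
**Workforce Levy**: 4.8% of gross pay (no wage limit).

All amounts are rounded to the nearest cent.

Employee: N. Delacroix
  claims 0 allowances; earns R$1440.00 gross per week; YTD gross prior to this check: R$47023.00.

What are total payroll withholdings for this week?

R$356.83

Wage Tax: taxable = R$1440.00
  11.8% × R$1440.00 = R$169.92
Long-Term Care Levy: 6.5% × R$1440.00 = R$93.60
Solidarity Surcharge: cap R$47440.00 − YTD R$47023.00 = R$417.00 subject; 5.8% × R$417.00 = R$24.19
Workforce Levy: 4.8% × R$1440.00 = R$69.12
Total: R$169.92 + R$93.60 + R$24.19 + R$69.12 = R$356.83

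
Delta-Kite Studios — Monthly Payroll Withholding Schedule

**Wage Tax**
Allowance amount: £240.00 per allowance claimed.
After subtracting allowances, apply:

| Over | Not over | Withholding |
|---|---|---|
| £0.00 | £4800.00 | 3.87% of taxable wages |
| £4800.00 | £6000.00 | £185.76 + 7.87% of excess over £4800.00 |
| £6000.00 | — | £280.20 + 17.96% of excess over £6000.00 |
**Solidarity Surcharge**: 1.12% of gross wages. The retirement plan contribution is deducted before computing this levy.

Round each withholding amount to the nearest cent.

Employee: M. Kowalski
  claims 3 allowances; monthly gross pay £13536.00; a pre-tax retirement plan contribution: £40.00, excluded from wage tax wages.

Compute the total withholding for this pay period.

Wage Tax: taxable = £13536.00 − £40.00 − 3×£240.00 = £12776.00
  £280.20 + 17.96% × (£12776.00 − £6000.00) = £280.20 + 17.96% × £6776.00 = £1497.17
Solidarity Surcharge: 1.12% × £13496.00 = £151.16
Total: £1497.17 + £151.16 = £1648.33

£1648.33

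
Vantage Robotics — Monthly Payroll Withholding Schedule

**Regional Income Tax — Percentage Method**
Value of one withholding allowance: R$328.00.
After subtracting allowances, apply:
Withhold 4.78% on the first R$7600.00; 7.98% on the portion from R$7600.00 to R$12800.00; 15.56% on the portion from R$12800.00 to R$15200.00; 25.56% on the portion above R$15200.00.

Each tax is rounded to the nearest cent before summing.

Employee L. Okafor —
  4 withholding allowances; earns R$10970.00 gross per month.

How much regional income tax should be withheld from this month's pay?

R$527.51

Regional Income Tax: taxable = R$10970.00 − 4×R$328.00 = R$9658.00
  R$363.28 + 7.98% × (R$9658.00 − R$7600.00) = R$363.28 + 7.98% × R$2058.00 = R$527.51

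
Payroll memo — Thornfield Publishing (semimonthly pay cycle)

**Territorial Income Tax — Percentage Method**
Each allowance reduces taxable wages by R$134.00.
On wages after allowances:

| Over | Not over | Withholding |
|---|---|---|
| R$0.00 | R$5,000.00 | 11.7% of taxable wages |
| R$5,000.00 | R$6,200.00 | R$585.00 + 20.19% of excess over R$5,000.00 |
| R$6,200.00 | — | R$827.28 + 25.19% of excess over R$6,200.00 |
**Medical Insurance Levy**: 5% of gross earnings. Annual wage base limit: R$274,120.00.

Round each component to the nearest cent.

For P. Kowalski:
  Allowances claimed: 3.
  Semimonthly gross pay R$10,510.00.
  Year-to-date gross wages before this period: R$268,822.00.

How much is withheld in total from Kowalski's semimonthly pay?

Territorial Income Tax: taxable = R$10,510.00 − 3×R$134.00 = R$10,108.00
  R$827.28 + 25.19% × (R$10,108.00 − R$6,200.00) = R$827.28 + 25.19% × R$3,908.00 = R$1,811.71
Medical Insurance Levy: cap R$274,120.00 − YTD R$268,822.00 = R$5,298.00 subject; 5% × R$5,298.00 = R$264.90
Total: R$1,811.71 + R$264.90 = R$2,076.61

R$2,076.61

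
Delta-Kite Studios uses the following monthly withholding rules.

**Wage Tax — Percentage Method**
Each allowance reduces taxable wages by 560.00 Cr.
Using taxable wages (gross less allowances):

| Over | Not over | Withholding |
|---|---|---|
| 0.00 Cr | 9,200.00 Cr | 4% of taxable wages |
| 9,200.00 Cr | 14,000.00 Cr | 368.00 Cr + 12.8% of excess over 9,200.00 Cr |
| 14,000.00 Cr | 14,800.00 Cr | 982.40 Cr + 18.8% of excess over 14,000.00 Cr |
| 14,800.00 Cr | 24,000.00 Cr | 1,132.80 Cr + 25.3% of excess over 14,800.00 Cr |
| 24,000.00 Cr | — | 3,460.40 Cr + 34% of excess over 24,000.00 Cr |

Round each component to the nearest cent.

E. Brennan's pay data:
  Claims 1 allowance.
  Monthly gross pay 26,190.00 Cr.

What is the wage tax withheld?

4,014.60 Cr

Wage Tax: taxable = 26,190.00 Cr − 1×560.00 Cr = 25,630.00 Cr
  3,460.40 Cr + 34% × (25,630.00 Cr − 24,000.00 Cr) = 3,460.40 Cr + 34% × 1,630.00 Cr = 4,014.60 Cr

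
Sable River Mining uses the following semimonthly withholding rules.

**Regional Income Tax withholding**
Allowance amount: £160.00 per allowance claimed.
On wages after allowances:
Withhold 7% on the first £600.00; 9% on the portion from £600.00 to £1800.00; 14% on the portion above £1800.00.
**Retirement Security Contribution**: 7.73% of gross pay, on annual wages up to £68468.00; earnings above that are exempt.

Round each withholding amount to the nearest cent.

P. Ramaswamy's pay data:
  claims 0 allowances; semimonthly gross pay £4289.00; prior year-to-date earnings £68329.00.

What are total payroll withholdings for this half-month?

£509.20

Regional Income Tax: taxable = £4289.00
  £150.00 + 14% × (£4289.00 − £1800.00) = £150.00 + 14% × £2489.00 = £498.46
Retirement Security Contribution: cap £68468.00 − YTD £68329.00 = £139.00 subject; 7.73% × £139.00 = £10.74
Total: £498.46 + £10.74 = £509.20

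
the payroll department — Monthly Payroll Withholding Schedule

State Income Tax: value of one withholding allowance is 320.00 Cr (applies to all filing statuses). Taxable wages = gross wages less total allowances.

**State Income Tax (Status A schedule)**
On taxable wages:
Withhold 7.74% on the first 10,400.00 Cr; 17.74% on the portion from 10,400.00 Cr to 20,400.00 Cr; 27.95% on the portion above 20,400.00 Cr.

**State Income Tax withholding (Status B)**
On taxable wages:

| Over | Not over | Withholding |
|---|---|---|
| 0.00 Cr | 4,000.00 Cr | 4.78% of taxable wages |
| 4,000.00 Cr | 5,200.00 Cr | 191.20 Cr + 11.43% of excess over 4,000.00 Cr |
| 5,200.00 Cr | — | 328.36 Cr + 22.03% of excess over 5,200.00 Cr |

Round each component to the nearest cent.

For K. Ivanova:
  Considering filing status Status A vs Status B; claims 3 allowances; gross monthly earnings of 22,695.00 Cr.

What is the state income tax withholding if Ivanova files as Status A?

2,952.09 Cr

State Income Tax (Status A): taxable = 22,695.00 Cr − 3×320.00 Cr = 21,735.00 Cr
  2,578.96 Cr + 27.95% × (21,735.00 Cr − 20,400.00 Cr) = 2,578.96 Cr + 27.95% × 1,335.00 Cr = 2,952.09 Cr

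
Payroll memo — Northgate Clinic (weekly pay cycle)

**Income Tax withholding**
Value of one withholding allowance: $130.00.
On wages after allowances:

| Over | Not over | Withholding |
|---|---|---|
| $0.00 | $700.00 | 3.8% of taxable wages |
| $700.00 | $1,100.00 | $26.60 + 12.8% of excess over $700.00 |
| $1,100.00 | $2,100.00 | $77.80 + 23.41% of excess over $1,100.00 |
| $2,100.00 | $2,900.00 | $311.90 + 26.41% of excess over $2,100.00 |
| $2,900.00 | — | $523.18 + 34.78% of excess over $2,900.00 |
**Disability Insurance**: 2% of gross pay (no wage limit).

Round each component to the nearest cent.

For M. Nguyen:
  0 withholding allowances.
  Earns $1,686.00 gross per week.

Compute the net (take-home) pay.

$1,437.30

Income Tax: taxable = $1,686.00
  $77.80 + 23.41% × ($1,686.00 − $1,100.00) = $77.80 + 23.41% × $586.00 = $214.98
Disability Insurance: 2% × $1,686.00 = $33.72
Total withheld: $214.98 + $33.72 = $248.70
Net pay: $1,686.00 − $248.70 = $1,437.30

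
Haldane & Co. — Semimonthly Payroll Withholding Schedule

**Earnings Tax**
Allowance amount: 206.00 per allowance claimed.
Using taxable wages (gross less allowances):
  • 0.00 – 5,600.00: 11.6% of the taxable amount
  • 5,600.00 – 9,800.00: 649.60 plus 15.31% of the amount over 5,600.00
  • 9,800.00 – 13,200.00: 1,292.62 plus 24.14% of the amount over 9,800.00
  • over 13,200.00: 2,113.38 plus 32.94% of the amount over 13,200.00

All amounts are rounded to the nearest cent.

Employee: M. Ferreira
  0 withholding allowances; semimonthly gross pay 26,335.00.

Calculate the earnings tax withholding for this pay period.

6,440.05

Earnings Tax: taxable = 26,335.00
  2,113.38 + 32.94% × (26,335.00 − 13,200.00) = 2,113.38 + 32.94% × 13,135.00 = 6,440.05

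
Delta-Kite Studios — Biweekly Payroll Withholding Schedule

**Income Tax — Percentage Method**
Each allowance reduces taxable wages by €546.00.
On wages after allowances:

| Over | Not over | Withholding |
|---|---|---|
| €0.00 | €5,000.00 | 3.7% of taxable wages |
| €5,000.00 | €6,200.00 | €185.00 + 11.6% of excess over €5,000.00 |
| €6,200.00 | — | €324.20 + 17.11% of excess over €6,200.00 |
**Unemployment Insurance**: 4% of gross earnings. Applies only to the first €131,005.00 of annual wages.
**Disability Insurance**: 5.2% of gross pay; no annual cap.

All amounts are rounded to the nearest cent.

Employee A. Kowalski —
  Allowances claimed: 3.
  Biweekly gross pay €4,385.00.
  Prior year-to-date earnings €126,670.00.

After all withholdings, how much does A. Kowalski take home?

Income Tax: taxable = €4,385.00 − 3×€546.00 = €2,747.00
  3.7% × €2,747.00 = €101.64
Unemployment Insurance: cap €131,005.00 − YTD €126,670.00 = €4,335.00 subject; 4% × €4,335.00 = €173.40
Disability Insurance: 5.2% × €4,385.00 = €228.02
Total withheld: €101.64 + €173.40 + €228.02 = €503.06
Net pay: €4,385.00 − €503.06 = €3,881.94

€3,881.94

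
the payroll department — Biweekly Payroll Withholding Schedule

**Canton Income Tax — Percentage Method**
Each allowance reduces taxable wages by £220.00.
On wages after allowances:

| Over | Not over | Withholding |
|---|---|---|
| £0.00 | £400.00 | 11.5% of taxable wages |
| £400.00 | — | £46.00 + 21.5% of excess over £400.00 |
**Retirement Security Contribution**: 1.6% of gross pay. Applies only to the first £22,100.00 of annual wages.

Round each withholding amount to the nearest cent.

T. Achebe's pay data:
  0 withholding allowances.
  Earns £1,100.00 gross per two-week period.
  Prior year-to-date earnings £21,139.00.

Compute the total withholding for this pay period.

£211.88

Canton Income Tax: taxable = £1,100.00
  £46.00 + 21.5% × (£1,100.00 − £400.00) = £46.00 + 21.5% × £700.00 = £196.50
Retirement Security Contribution: cap £22,100.00 − YTD £21,139.00 = £961.00 subject; 1.6% × £961.00 = £15.38
Total: £196.50 + £15.38 = £211.88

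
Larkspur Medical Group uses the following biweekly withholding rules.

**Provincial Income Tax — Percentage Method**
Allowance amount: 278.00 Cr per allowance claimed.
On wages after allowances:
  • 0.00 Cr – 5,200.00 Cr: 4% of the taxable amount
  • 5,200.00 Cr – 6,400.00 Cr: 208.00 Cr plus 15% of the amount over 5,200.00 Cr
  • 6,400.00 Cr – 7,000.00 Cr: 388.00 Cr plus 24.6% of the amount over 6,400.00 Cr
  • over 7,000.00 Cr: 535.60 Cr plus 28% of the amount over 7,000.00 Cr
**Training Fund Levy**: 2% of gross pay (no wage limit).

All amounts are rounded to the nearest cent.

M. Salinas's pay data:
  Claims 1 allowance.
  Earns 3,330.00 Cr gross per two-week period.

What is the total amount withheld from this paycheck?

Provincial Income Tax: taxable = 3,330.00 Cr − 1×278.00 Cr = 3,052.00 Cr
  4% × 3,052.00 Cr = 122.08 Cr
Training Fund Levy: 2% × 3,330.00 Cr = 66.60 Cr
Total: 122.08 Cr + 66.60 Cr = 188.68 Cr

188.68 Cr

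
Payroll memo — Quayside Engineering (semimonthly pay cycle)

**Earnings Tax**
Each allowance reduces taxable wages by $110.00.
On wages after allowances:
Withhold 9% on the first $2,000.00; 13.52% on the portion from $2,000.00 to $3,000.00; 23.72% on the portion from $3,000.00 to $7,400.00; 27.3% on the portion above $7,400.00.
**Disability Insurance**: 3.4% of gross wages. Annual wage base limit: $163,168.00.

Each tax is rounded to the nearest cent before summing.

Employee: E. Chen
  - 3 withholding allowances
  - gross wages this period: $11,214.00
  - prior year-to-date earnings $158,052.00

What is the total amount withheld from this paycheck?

$2,483.95

Earnings Tax: taxable = $11,214.00 − 3×$110.00 = $10,884.00
  $1,358.88 + 27.3% × ($10,884.00 − $7,400.00) = $1,358.88 + 27.3% × $3,484.00 = $2,310.01
Disability Insurance: cap $163,168.00 − YTD $158,052.00 = $5,116.00 subject; 3.4% × $5,116.00 = $173.94
Total: $2,310.01 + $173.94 = $2,483.95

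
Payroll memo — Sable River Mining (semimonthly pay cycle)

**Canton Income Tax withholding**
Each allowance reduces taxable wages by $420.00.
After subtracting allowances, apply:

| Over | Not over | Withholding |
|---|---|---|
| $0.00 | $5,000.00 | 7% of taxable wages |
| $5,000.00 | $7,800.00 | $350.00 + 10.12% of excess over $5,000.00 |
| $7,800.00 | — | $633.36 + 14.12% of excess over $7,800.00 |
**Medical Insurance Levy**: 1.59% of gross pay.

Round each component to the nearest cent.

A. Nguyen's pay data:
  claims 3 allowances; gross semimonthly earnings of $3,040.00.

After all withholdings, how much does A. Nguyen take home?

Canton Income Tax: taxable = $3,040.00 − 3×$420.00 = $1,780.00
  7% × $1,780.00 = $124.60
Medical Insurance Levy: 1.59% × $3,040.00 = $48.34
Total withheld: $124.60 + $48.34 = $172.94
Net pay: $3,040.00 − $172.94 = $2,867.06

$2,867.06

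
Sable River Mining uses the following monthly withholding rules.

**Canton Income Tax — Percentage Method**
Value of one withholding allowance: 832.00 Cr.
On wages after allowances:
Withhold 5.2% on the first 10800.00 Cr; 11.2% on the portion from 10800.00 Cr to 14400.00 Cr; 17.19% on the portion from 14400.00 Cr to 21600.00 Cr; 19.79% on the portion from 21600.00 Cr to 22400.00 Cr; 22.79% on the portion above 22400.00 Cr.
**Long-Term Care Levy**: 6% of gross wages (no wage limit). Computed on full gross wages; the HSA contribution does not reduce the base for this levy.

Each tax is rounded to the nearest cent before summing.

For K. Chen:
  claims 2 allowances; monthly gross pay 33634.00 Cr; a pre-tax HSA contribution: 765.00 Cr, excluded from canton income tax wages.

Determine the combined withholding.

6385.50 Cr

Canton Income Tax: taxable = 33634.00 Cr − 765.00 Cr − 2×832.00 Cr = 31205.00 Cr
  2360.80 Cr + 22.79% × (31205.00 Cr − 22400.00 Cr) = 2360.80 Cr + 22.79% × 8805.00 Cr = 4367.46 Cr
Long-Term Care Levy: 6% × 33634.00 Cr = 2018.04 Cr
Total: 4367.46 Cr + 2018.04 Cr = 6385.50 Cr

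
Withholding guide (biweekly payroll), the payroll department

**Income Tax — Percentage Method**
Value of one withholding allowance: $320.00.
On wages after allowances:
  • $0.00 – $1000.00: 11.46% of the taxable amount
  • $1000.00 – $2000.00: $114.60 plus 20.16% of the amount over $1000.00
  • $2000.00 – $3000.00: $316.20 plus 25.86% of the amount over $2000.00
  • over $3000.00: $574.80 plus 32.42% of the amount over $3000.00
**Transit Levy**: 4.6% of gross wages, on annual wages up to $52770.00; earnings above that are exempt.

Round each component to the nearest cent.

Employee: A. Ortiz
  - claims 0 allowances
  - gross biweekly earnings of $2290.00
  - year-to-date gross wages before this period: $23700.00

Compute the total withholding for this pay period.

$496.53

Income Tax: taxable = $2290.00
  $316.20 + 25.86% × ($2290.00 − $2000.00) = $316.20 + 25.86% × $290.00 = $391.19
Transit Levy: 4.6% × $2290.00 = $105.34
Total: $391.19 + $105.34 = $496.53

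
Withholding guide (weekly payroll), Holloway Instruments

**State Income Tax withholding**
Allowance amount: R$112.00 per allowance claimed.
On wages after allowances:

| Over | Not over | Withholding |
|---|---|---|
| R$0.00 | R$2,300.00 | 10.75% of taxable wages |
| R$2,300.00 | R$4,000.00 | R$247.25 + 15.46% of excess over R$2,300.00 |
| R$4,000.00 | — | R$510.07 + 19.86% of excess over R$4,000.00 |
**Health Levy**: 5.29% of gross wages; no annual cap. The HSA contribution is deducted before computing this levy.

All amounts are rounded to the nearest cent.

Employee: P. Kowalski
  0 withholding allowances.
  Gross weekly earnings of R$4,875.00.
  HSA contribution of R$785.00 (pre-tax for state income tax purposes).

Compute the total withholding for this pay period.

State Income Tax: taxable = R$4,875.00 − R$785.00 = R$4,090.00
  R$510.07 + 19.86% × (R$4,090.00 − R$4,000.00) = R$510.07 + 19.86% × R$90.00 = R$527.94
Health Levy: 5.29% × R$4,090.00 = R$216.36
Total: R$527.94 + R$216.36 = R$744.30

R$744.30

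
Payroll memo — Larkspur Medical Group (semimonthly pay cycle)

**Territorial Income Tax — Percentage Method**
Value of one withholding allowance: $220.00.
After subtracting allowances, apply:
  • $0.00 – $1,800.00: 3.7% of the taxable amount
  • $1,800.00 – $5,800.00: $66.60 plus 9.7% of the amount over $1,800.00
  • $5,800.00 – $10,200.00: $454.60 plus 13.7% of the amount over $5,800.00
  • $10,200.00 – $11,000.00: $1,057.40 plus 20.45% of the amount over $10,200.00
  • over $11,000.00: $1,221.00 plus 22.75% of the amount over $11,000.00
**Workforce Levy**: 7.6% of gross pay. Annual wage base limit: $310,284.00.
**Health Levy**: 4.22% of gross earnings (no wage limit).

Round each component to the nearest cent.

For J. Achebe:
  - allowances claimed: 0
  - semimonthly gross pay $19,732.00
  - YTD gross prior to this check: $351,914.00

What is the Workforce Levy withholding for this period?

$0.00

Workforce Levy: YTD $351,914.00 ≥ cap $310,284.00 → $0.00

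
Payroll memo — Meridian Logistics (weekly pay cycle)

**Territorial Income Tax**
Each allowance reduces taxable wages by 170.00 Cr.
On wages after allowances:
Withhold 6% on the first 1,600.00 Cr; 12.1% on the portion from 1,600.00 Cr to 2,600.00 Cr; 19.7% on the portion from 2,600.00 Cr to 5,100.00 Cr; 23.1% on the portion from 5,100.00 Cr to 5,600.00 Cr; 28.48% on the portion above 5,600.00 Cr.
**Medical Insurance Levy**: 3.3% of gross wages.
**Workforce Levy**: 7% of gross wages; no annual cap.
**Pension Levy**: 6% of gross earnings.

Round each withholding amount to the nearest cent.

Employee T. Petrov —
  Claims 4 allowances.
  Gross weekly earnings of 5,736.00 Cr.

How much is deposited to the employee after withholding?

Territorial Income Tax: taxable = 5,736.00 Cr − 4×170.00 Cr = 5,056.00 Cr
  217.00 Cr + 19.7% × (5,056.00 Cr − 2,600.00 Cr) = 217.00 Cr + 19.7% × 2,456.00 Cr = 700.83 Cr
Medical Insurance Levy: 3.3% × 5,736.00 Cr = 189.29 Cr
Workforce Levy: 7% × 5,736.00 Cr = 401.52 Cr
Pension Levy: 6% × 5,736.00 Cr = 344.16 Cr
Total withheld: 700.83 Cr + 189.29 Cr + 401.52 Cr + 344.16 Cr = 1,635.80 Cr
Net pay: 5,736.00 Cr − 1,635.80 Cr = 4,100.20 Cr

4,100.20 Cr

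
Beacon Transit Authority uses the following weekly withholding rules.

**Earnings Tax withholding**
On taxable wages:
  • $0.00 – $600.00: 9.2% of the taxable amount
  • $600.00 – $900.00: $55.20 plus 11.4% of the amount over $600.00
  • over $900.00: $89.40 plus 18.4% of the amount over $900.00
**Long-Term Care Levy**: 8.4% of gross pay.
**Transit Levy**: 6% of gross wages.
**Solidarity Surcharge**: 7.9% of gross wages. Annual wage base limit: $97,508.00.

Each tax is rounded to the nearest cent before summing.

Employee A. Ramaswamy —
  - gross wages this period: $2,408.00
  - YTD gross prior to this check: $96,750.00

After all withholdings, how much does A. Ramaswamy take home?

$1,634.50

Earnings Tax: taxable = $2,408.00
  $89.40 + 18.4% × ($2,408.00 − $900.00) = $89.40 + 18.4% × $1,508.00 = $366.87
Long-Term Care Levy: 8.4% × $2,408.00 = $202.27
Transit Levy: 6% × $2,408.00 = $144.48
Solidarity Surcharge: cap $97,508.00 − YTD $96,750.00 = $758.00 subject; 7.9% × $758.00 = $59.88
Total withheld: $366.87 + $202.27 + $144.48 + $59.88 = $773.50
Net pay: $2,408.00 − $773.50 = $1,634.50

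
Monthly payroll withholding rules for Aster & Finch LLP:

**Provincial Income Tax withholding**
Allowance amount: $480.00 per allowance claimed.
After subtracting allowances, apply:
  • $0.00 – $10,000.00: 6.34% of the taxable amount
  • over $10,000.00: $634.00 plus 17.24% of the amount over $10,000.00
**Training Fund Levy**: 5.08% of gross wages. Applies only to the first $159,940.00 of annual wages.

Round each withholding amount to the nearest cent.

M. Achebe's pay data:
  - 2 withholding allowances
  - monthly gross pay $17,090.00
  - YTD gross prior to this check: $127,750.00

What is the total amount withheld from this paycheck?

Provincial Income Tax: taxable = $17,090.00 − 2×$480.00 = $16,130.00
  $634.00 + 17.24% × ($16,130.00 − $10,000.00) = $634.00 + 17.24% × $6,130.00 = $1,690.81
Training Fund Levy: 5.08% × $17,090.00 = $868.17
Total: $1,690.81 + $868.17 = $2,558.98

$2,558.98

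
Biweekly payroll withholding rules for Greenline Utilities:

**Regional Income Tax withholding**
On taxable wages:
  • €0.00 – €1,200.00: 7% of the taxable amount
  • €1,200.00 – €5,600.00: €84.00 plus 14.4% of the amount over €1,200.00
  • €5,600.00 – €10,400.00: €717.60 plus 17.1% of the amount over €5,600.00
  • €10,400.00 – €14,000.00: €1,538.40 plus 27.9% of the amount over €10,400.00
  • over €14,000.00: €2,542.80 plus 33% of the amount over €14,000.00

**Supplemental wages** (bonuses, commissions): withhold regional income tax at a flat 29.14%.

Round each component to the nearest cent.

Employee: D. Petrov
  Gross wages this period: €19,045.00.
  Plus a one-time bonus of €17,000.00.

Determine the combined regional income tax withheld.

€9,161.45

Regional Income Tax: taxable = €19,045.00
  €2,542.80 + 33% × (€19,045.00 − €14,000.00) = €2,542.80 + 33% × €5,045.00 = €4,207.65
Supplemental (29.14% flat on bonus): 29.14% × €17,000.00 = €4,953.80
Total regional income tax: €4,207.65 + €4,953.80 = €9,161.45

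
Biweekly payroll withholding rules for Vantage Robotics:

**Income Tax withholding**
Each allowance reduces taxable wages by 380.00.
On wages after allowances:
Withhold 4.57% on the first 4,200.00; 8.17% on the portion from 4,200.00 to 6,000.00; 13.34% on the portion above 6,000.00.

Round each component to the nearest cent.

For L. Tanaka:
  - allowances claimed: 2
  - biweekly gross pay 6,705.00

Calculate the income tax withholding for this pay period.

Income Tax: taxable = 6,705.00 − 2×380.00 = 5,945.00
  191.94 + 8.17% × (5,945.00 − 4,200.00) = 191.94 + 8.17% × 1,745.00 = 334.51

334.51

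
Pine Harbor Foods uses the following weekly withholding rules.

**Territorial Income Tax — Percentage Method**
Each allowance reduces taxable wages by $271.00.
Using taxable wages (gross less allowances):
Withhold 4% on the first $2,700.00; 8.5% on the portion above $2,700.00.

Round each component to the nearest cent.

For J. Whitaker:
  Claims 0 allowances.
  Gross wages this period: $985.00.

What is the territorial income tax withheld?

$39.40

Territorial Income Tax: taxable = $985.00
  4% × $985.00 = $39.40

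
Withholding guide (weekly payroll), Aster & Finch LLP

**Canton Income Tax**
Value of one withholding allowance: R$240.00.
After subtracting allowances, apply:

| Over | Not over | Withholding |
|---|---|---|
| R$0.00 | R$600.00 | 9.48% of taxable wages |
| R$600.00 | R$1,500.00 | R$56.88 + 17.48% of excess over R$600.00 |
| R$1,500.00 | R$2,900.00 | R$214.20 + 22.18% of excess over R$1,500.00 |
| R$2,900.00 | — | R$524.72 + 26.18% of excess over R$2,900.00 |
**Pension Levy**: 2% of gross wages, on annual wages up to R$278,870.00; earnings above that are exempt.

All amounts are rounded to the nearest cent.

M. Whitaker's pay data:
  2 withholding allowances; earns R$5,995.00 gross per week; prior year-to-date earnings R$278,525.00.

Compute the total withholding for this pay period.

Canton Income Tax: taxable = R$5,995.00 − 2×R$240.00 = R$5,515.00
  R$524.72 + 26.18% × (R$5,515.00 − R$2,900.00) = R$524.72 + 26.18% × R$2,615.00 = R$1,209.33
Pension Levy: cap R$278,870.00 − YTD R$278,525.00 = R$345.00 subject; 2% × R$345.00 = R$6.90
Total: R$1,209.33 + R$6.90 = R$1,216.23

R$1,216.23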